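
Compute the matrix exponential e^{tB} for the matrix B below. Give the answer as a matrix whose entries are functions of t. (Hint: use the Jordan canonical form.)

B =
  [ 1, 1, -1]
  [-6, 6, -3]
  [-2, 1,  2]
e^{tB} =
  [-2*t*exp(3*t) + exp(3*t), t*exp(3*t), -t*exp(3*t)]
  [-6*t*exp(3*t), 3*t*exp(3*t) + exp(3*t), -3*t*exp(3*t)]
  [-2*t*exp(3*t), t*exp(3*t), -t*exp(3*t) + exp(3*t)]

Strategy: write B = P · J · P⁻¹ where J is a Jordan canonical form, so e^{tB} = P · e^{tJ} · P⁻¹, and e^{tJ} can be computed block-by-block.

B has Jordan form
J =
  [3, 1, 0]
  [0, 3, 0]
  [0, 0, 3]
(up to reordering of blocks).

Per-block formulas:
  For a 2×2 Jordan block J_2(3): exp(t · J_2(3)) = e^(3t)·(I + t·N), where N is the 2×2 nilpotent shift.
  For a 1×1 block at λ = 3: exp(t · [3]) = [e^(3t)].

After assembling e^{tJ} and conjugating by P, we get:

e^{tB} =
  [-2*t*exp(3*t) + exp(3*t), t*exp(3*t), -t*exp(3*t)]
  [-6*t*exp(3*t), 3*t*exp(3*t) + exp(3*t), -3*t*exp(3*t)]
  [-2*t*exp(3*t), t*exp(3*t), -t*exp(3*t) + exp(3*t)]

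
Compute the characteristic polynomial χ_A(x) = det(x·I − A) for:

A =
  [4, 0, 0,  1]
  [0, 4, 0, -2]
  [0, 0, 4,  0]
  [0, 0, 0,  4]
x^4 - 16*x^3 + 96*x^2 - 256*x + 256

Expanding det(x·I − A) (e.g. by cofactor expansion or by noting that A is similar to its Jordan form J, which has the same characteristic polynomial as A) gives
  χ_A(x) = x^4 - 16*x^3 + 96*x^2 - 256*x + 256
which factors as (x - 4)^4. The eigenvalues (with algebraic multiplicities) are λ = 4 with multiplicity 4.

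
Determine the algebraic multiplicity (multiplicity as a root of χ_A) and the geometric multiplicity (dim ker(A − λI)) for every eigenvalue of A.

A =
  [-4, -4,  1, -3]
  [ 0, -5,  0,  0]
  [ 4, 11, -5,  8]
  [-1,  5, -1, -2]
λ = -5: alg = 2, geom = 1; λ = -3: alg = 2, geom = 1

Step 1 — factor the characteristic polynomial to read off the algebraic multiplicities:
  χ_A(x) = (x + 3)^2*(x + 5)^2

Step 2 — compute geometric multiplicities via the rank-nullity identity g(λ) = n − rank(A − λI):
  rank(A − (-5)·I) = 3, so dim ker(A − (-5)·I) = n − 3 = 1
  rank(A − (-3)·I) = 3, so dim ker(A − (-3)·I) = n − 3 = 1

Summary:
  λ = -5: algebraic multiplicity = 2, geometric multiplicity = 1
  λ = -3: algebraic multiplicity = 2, geometric multiplicity = 1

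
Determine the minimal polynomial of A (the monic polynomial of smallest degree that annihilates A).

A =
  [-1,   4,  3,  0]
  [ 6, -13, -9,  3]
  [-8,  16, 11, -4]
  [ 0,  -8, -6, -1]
x^2 + 2*x + 1

The characteristic polynomial is χ_A(x) = (x + 1)^4, so the eigenvalues are known. The minimal polynomial is
  m_A(x) = Π_λ (x − λ)^{k_λ}
where k_λ is the size of the *largest* Jordan block for λ (equivalently, the smallest k with (A − λI)^k v = 0 for every generalised eigenvector v of λ).

  λ = -1: largest Jordan block has size 2, contributing (x + 1)^2

So m_A(x) = (x + 1)^2 = x^2 + 2*x + 1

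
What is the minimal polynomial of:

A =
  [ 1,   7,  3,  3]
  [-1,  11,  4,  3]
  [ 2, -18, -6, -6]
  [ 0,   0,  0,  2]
x^3 - 6*x^2 + 12*x - 8

The characteristic polynomial is χ_A(x) = (x - 2)^4, so the eigenvalues are known. The minimal polynomial is
  m_A(x) = Π_λ (x − λ)^{k_λ}
where k_λ is the size of the *largest* Jordan block for λ (equivalently, the smallest k with (A − λI)^k v = 0 for every generalised eigenvector v of λ).

  λ = 2: largest Jordan block has size 3, contributing (x − 2)^3

So m_A(x) = (x - 2)^3 = x^3 - 6*x^2 + 12*x - 8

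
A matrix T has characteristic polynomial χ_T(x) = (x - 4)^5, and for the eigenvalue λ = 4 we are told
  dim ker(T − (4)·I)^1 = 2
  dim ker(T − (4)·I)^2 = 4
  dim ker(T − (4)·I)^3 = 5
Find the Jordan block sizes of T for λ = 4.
Block sizes for λ = 4: [3, 2]

From the dimensions of kernels of powers, the number of Jordan blocks of size at least j is d_j − d_{j−1} where d_j = dim ker(N^j) (with d_0 = 0). Computing the differences gives [2, 2, 1].
The number of blocks of size exactly k is (#blocks of size ≥ k) − (#blocks of size ≥ k + 1), so the partition is: 1 block(s) of size 2, 1 block(s) of size 3.
In nonincreasing order the block sizes are [3, 2].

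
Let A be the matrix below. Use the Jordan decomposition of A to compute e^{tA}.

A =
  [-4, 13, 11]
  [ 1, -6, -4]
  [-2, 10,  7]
e^{tA} =
  [-3*t*exp(-t) + exp(-t), 3*t^2*exp(-t) + 13*t*exp(-t), 3*t^2*exp(-t)/2 + 11*t*exp(-t)]
  [t*exp(-t), -t^2*exp(-t) - 5*t*exp(-t) + exp(-t), -t^2*exp(-t)/2 - 4*t*exp(-t)]
  [-2*t*exp(-t), 2*t^2*exp(-t) + 10*t*exp(-t), t^2*exp(-t) + 8*t*exp(-t) + exp(-t)]

Strategy: write A = P · J · P⁻¹ where J is a Jordan canonical form, so e^{tA} = P · e^{tJ} · P⁻¹, and e^{tJ} can be computed block-by-block.

A has Jordan form
J =
  [-1,  1,  0]
  [ 0, -1,  1]
  [ 0,  0, -1]
(up to reordering of blocks).

Per-block formulas:
  For a 3×3 Jordan block J_3(-1): exp(t · J_3(-1)) = e^(-1t)·(I + t·N + (t^2/2)·N^2), where N is the 3×3 nilpotent shift.

After assembling e^{tJ} and conjugating by P, we get:

e^{tA} =
  [-3*t*exp(-t) + exp(-t), 3*t^2*exp(-t) + 13*t*exp(-t), 3*t^2*exp(-t)/2 + 11*t*exp(-t)]
  [t*exp(-t), -t^2*exp(-t) - 5*t*exp(-t) + exp(-t), -t^2*exp(-t)/2 - 4*t*exp(-t)]
  [-2*t*exp(-t), 2*t^2*exp(-t) + 10*t*exp(-t), t^2*exp(-t) + 8*t*exp(-t) + exp(-t)]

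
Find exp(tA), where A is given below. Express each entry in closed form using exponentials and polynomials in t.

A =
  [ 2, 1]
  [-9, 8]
e^{tA} =
  [-3*t*exp(5*t) + exp(5*t), t*exp(5*t)]
  [-9*t*exp(5*t), 3*t*exp(5*t) + exp(5*t)]

Strategy: write A = P · J · P⁻¹ where J is a Jordan canonical form, so e^{tA} = P · e^{tJ} · P⁻¹, and e^{tJ} can be computed block-by-block.

A has Jordan form
J =
  [5, 1]
  [0, 5]
(up to reordering of blocks).

Per-block formulas:
  For a 2×2 Jordan block J_2(5): exp(t · J_2(5)) = e^(5t)·(I + t·N), where N is the 2×2 nilpotent shift.

After assembling e^{tJ} and conjugating by P, we get:

e^{tA} =
  [-3*t*exp(5*t) + exp(5*t), t*exp(5*t)]
  [-9*t*exp(5*t), 3*t*exp(5*t) + exp(5*t)]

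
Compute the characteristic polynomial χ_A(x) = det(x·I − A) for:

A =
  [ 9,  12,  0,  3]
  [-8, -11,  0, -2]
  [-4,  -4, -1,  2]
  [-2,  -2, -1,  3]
x^4 - 6*x^2 + 8*x - 3

Expanding det(x·I − A) (e.g. by cofactor expansion or by noting that A is similar to its Jordan form J, which has the same characteristic polynomial as A) gives
  χ_A(x) = x^4 - 6*x^2 + 8*x - 3
which factors as (x - 1)^3*(x + 3). The eigenvalues (with algebraic multiplicities) are λ = -3 with multiplicity 1, λ = 1 with multiplicity 3.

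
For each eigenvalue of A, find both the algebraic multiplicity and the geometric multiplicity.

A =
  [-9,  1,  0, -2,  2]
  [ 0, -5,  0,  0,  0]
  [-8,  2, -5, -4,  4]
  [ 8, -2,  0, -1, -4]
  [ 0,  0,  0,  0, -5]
λ = -5: alg = 5, geom = 4

Step 1 — factor the characteristic polynomial to read off the algebraic multiplicities:
  χ_A(x) = (x + 5)^5

Step 2 — compute geometric multiplicities via the rank-nullity identity g(λ) = n − rank(A − λI):
  rank(A − (-5)·I) = 1, so dim ker(A − (-5)·I) = n − 1 = 4

Summary:
  λ = -5: algebraic multiplicity = 5, geometric multiplicity = 4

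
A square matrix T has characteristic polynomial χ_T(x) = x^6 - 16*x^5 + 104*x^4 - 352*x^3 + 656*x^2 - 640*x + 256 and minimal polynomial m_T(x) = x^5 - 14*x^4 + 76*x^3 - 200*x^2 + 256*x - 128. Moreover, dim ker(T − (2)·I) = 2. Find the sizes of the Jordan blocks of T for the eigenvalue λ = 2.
Block sizes for λ = 2: [3, 1]

Step 1 — from the characteristic polynomial, algebraic multiplicity of λ = 2 is 4. From dim ker(T − (2)·I) = 2, there are exactly 2 Jordan blocks for λ = 2.
Step 2 — from the minimal polynomial, the factor (x − 2)^3 tells us the largest block for λ = 2 has size 3.
Step 3 — with total size 4, 2 blocks, and largest block 3, the block sizes (in nonincreasing order) are [3, 1].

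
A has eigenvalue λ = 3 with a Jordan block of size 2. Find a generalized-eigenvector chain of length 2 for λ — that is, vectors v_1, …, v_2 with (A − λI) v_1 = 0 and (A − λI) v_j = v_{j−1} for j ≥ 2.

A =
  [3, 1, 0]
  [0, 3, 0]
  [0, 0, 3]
A Jordan chain for λ = 3 of length 2:
v_1 = (1, 0, 0)ᵀ
v_2 = (0, 1, 0)ᵀ

Let N = A − (3)·I. We want v_2 with N^2 v_2 = 0 but N^1 v_2 ≠ 0; then v_{j-1} := N · v_j for j = 2, …, 2.

Pick v_2 = (0, 1, 0)ᵀ.
Then v_1 = N · v_2 = (1, 0, 0)ᵀ.

Sanity check: (A − (3)·I) v_1 = (0, 0, 0)ᵀ = 0. ✓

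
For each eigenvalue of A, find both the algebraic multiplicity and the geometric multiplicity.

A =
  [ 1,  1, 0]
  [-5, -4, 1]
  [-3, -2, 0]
λ = -1: alg = 3, geom = 1

Step 1 — factor the characteristic polynomial to read off the algebraic multiplicities:
  χ_A(x) = (x + 1)^3

Step 2 — compute geometric multiplicities via the rank-nullity identity g(λ) = n − rank(A − λI):
  rank(A − (-1)·I) = 2, so dim ker(A − (-1)·I) = n − 2 = 1

Summary:
  λ = -1: algebraic multiplicity = 3, geometric multiplicity = 1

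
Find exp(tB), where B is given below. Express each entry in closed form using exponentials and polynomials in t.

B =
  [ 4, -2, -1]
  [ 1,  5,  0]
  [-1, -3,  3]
e^{tB} =
  [-t^2*exp(4*t)/2 + exp(4*t), t^2*exp(4*t)/2 - 2*t*exp(4*t), t^2*exp(4*t)/2 - t*exp(4*t)]
  [t^2*exp(4*t)/2 + t*exp(4*t), -t^2*exp(4*t)/2 + t*exp(4*t) + exp(4*t), -t^2*exp(4*t)/2]
  [-t^2*exp(4*t) - t*exp(4*t), t^2*exp(4*t) - 3*t*exp(4*t), t^2*exp(4*t) - t*exp(4*t) + exp(4*t)]

Strategy: write B = P · J · P⁻¹ where J is a Jordan canonical form, so e^{tB} = P · e^{tJ} · P⁻¹, and e^{tJ} can be computed block-by-block.

B has Jordan form
J =
  [4, 1, 0]
  [0, 4, 1]
  [0, 0, 4]
(up to reordering of blocks).

Per-block formulas:
  For a 3×3 Jordan block J_3(4): exp(t · J_3(4)) = e^(4t)·(I + t·N + (t^2/2)·N^2), where N is the 3×3 nilpotent shift.

After assembling e^{tJ} and conjugating by P, we get:

e^{tB} =
  [-t^2*exp(4*t)/2 + exp(4*t), t^2*exp(4*t)/2 - 2*t*exp(4*t), t^2*exp(4*t)/2 - t*exp(4*t)]
  [t^2*exp(4*t)/2 + t*exp(4*t), -t^2*exp(4*t)/2 + t*exp(4*t) + exp(4*t), -t^2*exp(4*t)/2]
  [-t^2*exp(4*t) - t*exp(4*t), t^2*exp(4*t) - 3*t*exp(4*t), t^2*exp(4*t) - t*exp(4*t) + exp(4*t)]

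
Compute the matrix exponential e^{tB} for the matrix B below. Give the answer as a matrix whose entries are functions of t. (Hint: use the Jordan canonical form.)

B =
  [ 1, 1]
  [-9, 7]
e^{tB} =
  [-3*t*exp(4*t) + exp(4*t), t*exp(4*t)]
  [-9*t*exp(4*t), 3*t*exp(4*t) + exp(4*t)]

Strategy: write B = P · J · P⁻¹ where J is a Jordan canonical form, so e^{tB} = P · e^{tJ} · P⁻¹, and e^{tJ} can be computed block-by-block.

B has Jordan form
J =
  [4, 1]
  [0, 4]
(up to reordering of blocks).

Per-block formulas:
  For a 2×2 Jordan block J_2(4): exp(t · J_2(4)) = e^(4t)·(I + t·N), where N is the 2×2 nilpotent shift.

After assembling e^{tJ} and conjugating by P, we get:

e^{tB} =
  [-3*t*exp(4*t) + exp(4*t), t*exp(4*t)]
  [-9*t*exp(4*t), 3*t*exp(4*t) + exp(4*t)]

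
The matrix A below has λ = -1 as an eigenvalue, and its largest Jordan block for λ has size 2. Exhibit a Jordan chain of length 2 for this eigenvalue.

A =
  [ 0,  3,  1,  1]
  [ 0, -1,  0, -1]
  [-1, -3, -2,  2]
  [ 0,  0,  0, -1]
A Jordan chain for λ = -1 of length 2:
v_1 = (1, 0, -1, 0)ᵀ
v_2 = (1, 0, 0, 0)ᵀ

Let N = A − (-1)·I. We want v_2 with N^2 v_2 = 0 but N^1 v_2 ≠ 0; then v_{j-1} := N · v_j for j = 2, …, 2.

Pick v_2 = (1, 0, 0, 0)ᵀ.
Then v_1 = N · v_2 = (1, 0, -1, 0)ᵀ.

Sanity check: (A − (-1)·I) v_1 = (0, 0, 0, 0)ᵀ = 0. ✓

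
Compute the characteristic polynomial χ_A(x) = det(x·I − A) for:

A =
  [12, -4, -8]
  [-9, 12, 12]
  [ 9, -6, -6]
x^3 - 18*x^2 + 108*x - 216

Expanding det(x·I − A) (e.g. by cofactor expansion or by noting that A is similar to its Jordan form J, which has the same characteristic polynomial as A) gives
  χ_A(x) = x^3 - 18*x^2 + 108*x - 216
which factors as (x - 6)^3. The eigenvalues (with algebraic multiplicities) are λ = 6 with multiplicity 3.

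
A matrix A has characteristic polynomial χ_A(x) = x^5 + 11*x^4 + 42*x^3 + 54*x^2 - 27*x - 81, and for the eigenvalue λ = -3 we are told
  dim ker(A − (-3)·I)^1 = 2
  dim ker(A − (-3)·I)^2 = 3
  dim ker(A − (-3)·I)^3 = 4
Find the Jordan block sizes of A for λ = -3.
Block sizes for λ = -3: [3, 1]

From the dimensions of kernels of powers, the number of Jordan blocks of size at least j is d_j − d_{j−1} where d_j = dim ker(N^j) (with d_0 = 0). Computing the differences gives [2, 1, 1].
The number of blocks of size exactly k is (#blocks of size ≥ k) − (#blocks of size ≥ k + 1), so the partition is: 1 block(s) of size 1, 1 block(s) of size 3.
In nonincreasing order the block sizes are [3, 1].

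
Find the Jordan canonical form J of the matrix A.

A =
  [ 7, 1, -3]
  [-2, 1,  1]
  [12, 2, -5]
J_3(1)

The characteristic polynomial is
  det(x·I − A) = x^3 - 3*x^2 + 3*x - 1 = (x - 1)^3

Eigenvalues and multiplicities (the geometric multiplicity of λ is n − rank(A − λI), which equals the number of Jordan blocks for λ):
  λ = 1: algebraic multiplicity = 3, geometric multiplicity = 1

Determining the block sizes for each eigenvalue:
  λ = 1: one block (gm = 1), so the single block has size am = 3 → block sizes [3]

Assembling the blocks gives a Jordan form
J =
  [1, 1, 0]
  [0, 1, 1]
  [0, 0, 1]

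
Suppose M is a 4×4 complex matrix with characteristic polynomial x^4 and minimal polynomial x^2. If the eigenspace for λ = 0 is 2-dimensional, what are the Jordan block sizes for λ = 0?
Block sizes for λ = 0: [2, 2]

Step 1 — from the characteristic polynomial, algebraic multiplicity of λ = 0 is 4. From dim ker(M − (0)·I) = 2, there are exactly 2 Jordan blocks for λ = 0.
Step 2 — from the minimal polynomial, the factor (x − 0)^2 tells us the largest block for λ = 0 has size 2.
Step 3 — with total size 4, 2 blocks, and largest block 2, the block sizes (in nonincreasing order) are [2, 2].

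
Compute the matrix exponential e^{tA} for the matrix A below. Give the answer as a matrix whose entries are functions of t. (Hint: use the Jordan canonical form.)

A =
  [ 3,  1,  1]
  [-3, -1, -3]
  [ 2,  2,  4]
e^{tA} =
  [t*exp(2*t) + exp(2*t), t*exp(2*t), t*exp(2*t)]
  [-3*t*exp(2*t), -3*t*exp(2*t) + exp(2*t), -3*t*exp(2*t)]
  [2*t*exp(2*t), 2*t*exp(2*t), 2*t*exp(2*t) + exp(2*t)]

Strategy: write A = P · J · P⁻¹ where J is a Jordan canonical form, so e^{tA} = P · e^{tJ} · P⁻¹, and e^{tJ} can be computed block-by-block.

A has Jordan form
J =
  [2, 1, 0]
  [0, 2, 0]
  [0, 0, 2]
(up to reordering of blocks).

Per-block formulas:
  For a 1×1 block at λ = 2: exp(t · [2]) = [e^(2t)].
  For a 2×2 Jordan block J_2(2): exp(t · J_2(2)) = e^(2t)·(I + t·N), where N is the 2×2 nilpotent shift.

After assembling e^{tJ} and conjugating by P, we get:

e^{tA} =
  [t*exp(2*t) + exp(2*t), t*exp(2*t), t*exp(2*t)]
  [-3*t*exp(2*t), -3*t*exp(2*t) + exp(2*t), -3*t*exp(2*t)]
  [2*t*exp(2*t), 2*t*exp(2*t), 2*t*exp(2*t) + exp(2*t)]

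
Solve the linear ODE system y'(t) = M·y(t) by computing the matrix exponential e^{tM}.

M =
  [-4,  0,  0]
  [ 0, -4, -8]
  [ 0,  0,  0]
e^{tM} =
  [exp(-4*t), 0, 0]
  [0, exp(-4*t), -2 + 2*exp(-4*t)]
  [0, 0, 1]

Strategy: write M = P · J · P⁻¹ where J is a Jordan canonical form, so e^{tM} = P · e^{tJ} · P⁻¹, and e^{tJ} can be computed block-by-block.

M has Jordan form
J =
  [-4,  0, 0]
  [ 0, -4, 0]
  [ 0,  0, 0]
(up to reordering of blocks).

Per-block formulas:
  For a 1×1 block at λ = -4: exp(t · [-4]) = [e^(-4t)].
  For a 1×1 block at λ = 0: exp(t · [0]) = [e^(0t)].

After assembling e^{tJ} and conjugating by P, we get:

e^{tM} =
  [exp(-4*t), 0, 0]
  [0, exp(-4*t), -2 + 2*exp(-4*t)]
  [0, 0, 1]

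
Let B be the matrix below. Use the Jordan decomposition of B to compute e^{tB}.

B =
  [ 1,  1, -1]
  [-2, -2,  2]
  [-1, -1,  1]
e^{tB} =
  [t + 1, t, -t]
  [-2*t, 1 - 2*t, 2*t]
  [-t, -t, t + 1]

Strategy: write B = P · J · P⁻¹ where J is a Jordan canonical form, so e^{tB} = P · e^{tJ} · P⁻¹, and e^{tJ} can be computed block-by-block.

B has Jordan form
J =
  [0, 1, 0]
  [0, 0, 0]
  [0, 0, 0]
(up to reordering of blocks).

Per-block formulas:
  For a 1×1 block at λ = 0: exp(t · [0]) = [e^(0t)].
  For a 2×2 Jordan block J_2(0): exp(t · J_2(0)) = e^(0t)·(I + t·N), where N is the 2×2 nilpotent shift.

After assembling e^{tJ} and conjugating by P, we get:

e^{tB} =
  [t + 1, t, -t]
  [-2*t, 1 - 2*t, 2*t]
  [-t, -t, t + 1]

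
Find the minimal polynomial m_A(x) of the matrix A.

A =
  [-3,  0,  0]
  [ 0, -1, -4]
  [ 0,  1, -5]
x^2 + 6*x + 9

The characteristic polynomial is χ_A(x) = (x + 3)^3, so the eigenvalues are known. The minimal polynomial is
  m_A(x) = Π_λ (x − λ)^{k_λ}
where k_λ is the size of the *largest* Jordan block for λ (equivalently, the smallest k with (A − λI)^k v = 0 for every generalised eigenvector v of λ).

  λ = -3: largest Jordan block has size 2, contributing (x + 3)^2

So m_A(x) = (x + 3)^2 = x^2 + 6*x + 9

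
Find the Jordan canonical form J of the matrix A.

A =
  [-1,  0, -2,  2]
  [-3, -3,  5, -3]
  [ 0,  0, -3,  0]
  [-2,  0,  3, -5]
J_3(-3) ⊕ J_1(-3)

The characteristic polynomial is
  det(x·I − A) = x^4 + 12*x^3 + 54*x^2 + 108*x + 81 = (x + 3)^4

Eigenvalues and multiplicities (the geometric multiplicity of λ is n − rank(A − λI), which equals the number of Jordan blocks for λ):
  λ = -3: algebraic multiplicity = 4, geometric multiplicity = 2

Determining the block sizes for each eigenvalue:
  λ = -3: with am = 4 and gm = 2, the partition is not yet determined (e.g. several partitions of 4 into 2 parts exist). Let N = A − (-3)·I. Computing rank(N^1) = 2, rank(N^2) = 1, rank(N^3) = 0; the number of blocks of size ≥ j is rank(N^{j−1}) − rank(N^j), giving [2, 1, 1]. So we have 1 block(s) of size 3, 1 block(s) of size 1 → block sizes [3, 1]

Assembling the blocks gives a Jordan form
J =
  [-3,  1,  0,  0]
  [ 0, -3,  1,  0]
  [ 0,  0, -3,  0]
  [ 0,  0,  0, -3]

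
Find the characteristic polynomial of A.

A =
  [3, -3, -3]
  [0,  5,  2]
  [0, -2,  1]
x^3 - 9*x^2 + 27*x - 27

Expanding det(x·I − A) (e.g. by cofactor expansion or by noting that A is similar to its Jordan form J, which has the same characteristic polynomial as A) gives
  χ_A(x) = x^3 - 9*x^2 + 27*x - 27
which factors as (x - 3)^3. The eigenvalues (with algebraic multiplicities) are λ = 3 with multiplicity 3.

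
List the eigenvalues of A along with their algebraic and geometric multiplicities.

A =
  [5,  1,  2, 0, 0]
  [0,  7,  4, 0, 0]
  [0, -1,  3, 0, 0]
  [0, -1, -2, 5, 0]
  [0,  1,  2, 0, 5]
λ = 5: alg = 5, geom = 4

Step 1 — factor the characteristic polynomial to read off the algebraic multiplicities:
  χ_A(x) = (x - 5)^5

Step 2 — compute geometric multiplicities via the rank-nullity identity g(λ) = n − rank(A − λI):
  rank(A − (5)·I) = 1, so dim ker(A − (5)·I) = n − 1 = 4

Summary:
  λ = 5: algebraic multiplicity = 5, geometric multiplicity = 4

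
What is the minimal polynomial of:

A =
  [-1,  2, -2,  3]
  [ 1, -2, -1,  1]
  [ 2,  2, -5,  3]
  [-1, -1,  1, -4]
x^3 + 9*x^2 + 27*x + 27

The characteristic polynomial is χ_A(x) = (x + 3)^4, so the eigenvalues are known. The minimal polynomial is
  m_A(x) = Π_λ (x − λ)^{k_λ}
where k_λ is the size of the *largest* Jordan block for λ (equivalently, the smallest k with (A − λI)^k v = 0 for every generalised eigenvector v of λ).

  λ = -3: largest Jordan block has size 3, contributing (x + 3)^3

So m_A(x) = (x + 3)^3 = x^3 + 9*x^2 + 27*x + 27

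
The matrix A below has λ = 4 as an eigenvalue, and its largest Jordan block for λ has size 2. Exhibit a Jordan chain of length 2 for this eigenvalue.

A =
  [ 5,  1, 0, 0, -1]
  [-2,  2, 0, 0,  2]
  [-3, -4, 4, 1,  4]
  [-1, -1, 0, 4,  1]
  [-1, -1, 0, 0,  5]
A Jordan chain for λ = 4 of length 2:
v_1 = (1, -2, -3, -1, -1)ᵀ
v_2 = (1, 0, 0, 0, 0)ᵀ

Let N = A − (4)·I. We want v_2 with N^2 v_2 = 0 but N^1 v_2 ≠ 0; then v_{j-1} := N · v_j for j = 2, …, 2.

Pick v_2 = (1, 0, 0, 0, 0)ᵀ.
Then v_1 = N · v_2 = (1, -2, -3, -1, -1)ᵀ.

Sanity check: (A − (4)·I) v_1 = (0, 0, 0, 0, 0)ᵀ = 0. ✓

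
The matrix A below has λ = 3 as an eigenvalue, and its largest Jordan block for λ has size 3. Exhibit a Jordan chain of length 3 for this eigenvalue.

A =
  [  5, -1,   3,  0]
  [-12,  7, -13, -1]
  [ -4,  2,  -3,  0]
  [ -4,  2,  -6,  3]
A Jordan chain for λ = 3 of length 3:
v_1 = (4, -16, -8, -8)ᵀ
v_2 = (2, -12, -4, -4)ᵀ
v_3 = (1, 0, 0, 0)ᵀ

Let N = A − (3)·I. We want v_3 with N^3 v_3 = 0 but N^2 v_3 ≠ 0; then v_{j-1} := N · v_j for j = 3, …, 2.

Pick v_3 = (1, 0, 0, 0)ᵀ.
Then v_2 = N · v_3 = (2, -12, -4, -4)ᵀ.
Then v_1 = N · v_2 = (4, -16, -8, -8)ᵀ.

Sanity check: (A − (3)·I) v_1 = (0, 0, 0, 0)ᵀ = 0. ✓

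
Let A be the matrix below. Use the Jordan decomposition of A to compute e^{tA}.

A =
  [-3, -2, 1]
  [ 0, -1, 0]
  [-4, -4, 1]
e^{tA} =
  [-2*t*exp(-t) + exp(-t), -2*t*exp(-t), t*exp(-t)]
  [0, exp(-t), 0]
  [-4*t*exp(-t), -4*t*exp(-t), 2*t*exp(-t) + exp(-t)]

Strategy: write A = P · J · P⁻¹ where J is a Jordan canonical form, so e^{tA} = P · e^{tJ} · P⁻¹, and e^{tJ} can be computed block-by-block.

A has Jordan form
J =
  [-1,  1,  0]
  [ 0, -1,  0]
  [ 0,  0, -1]
(up to reordering of blocks).

Per-block formulas:
  For a 1×1 block at λ = -1: exp(t · [-1]) = [e^(-1t)].
  For a 2×2 Jordan block J_2(-1): exp(t · J_2(-1)) = e^(-1t)·(I + t·N), where N is the 2×2 nilpotent shift.

After assembling e^{tJ} and conjugating by P, we get:

e^{tA} =
  [-2*t*exp(-t) + exp(-t), -2*t*exp(-t), t*exp(-t)]
  [0, exp(-t), 0]
  [-4*t*exp(-t), -4*t*exp(-t), 2*t*exp(-t) + exp(-t)]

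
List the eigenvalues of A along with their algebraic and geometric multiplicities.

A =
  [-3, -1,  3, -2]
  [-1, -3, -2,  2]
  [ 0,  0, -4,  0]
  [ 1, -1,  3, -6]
λ = -4: alg = 4, geom = 2

Step 1 — factor the characteristic polynomial to read off the algebraic multiplicities:
  χ_A(x) = (x + 4)^4

Step 2 — compute geometric multiplicities via the rank-nullity identity g(λ) = n − rank(A − λI):
  rank(A − (-4)·I) = 2, so dim ker(A − (-4)·I) = n − 2 = 2

Summary:
  λ = -4: algebraic multiplicity = 4, geometric multiplicity = 2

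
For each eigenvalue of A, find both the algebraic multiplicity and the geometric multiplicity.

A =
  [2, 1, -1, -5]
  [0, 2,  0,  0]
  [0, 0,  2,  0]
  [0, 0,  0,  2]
λ = 2: alg = 4, geom = 3

Step 1 — factor the characteristic polynomial to read off the algebraic multiplicities:
  χ_A(x) = (x - 2)^4

Step 2 — compute geometric multiplicities via the rank-nullity identity g(λ) = n − rank(A − λI):
  rank(A − (2)·I) = 1, so dim ker(A − (2)·I) = n − 1 = 3

Summary:
  λ = 2: algebraic multiplicity = 4, geometric multiplicity = 3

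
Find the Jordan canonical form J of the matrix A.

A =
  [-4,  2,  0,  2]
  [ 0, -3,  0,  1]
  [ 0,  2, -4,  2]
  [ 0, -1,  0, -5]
J_2(-4) ⊕ J_1(-4) ⊕ J_1(-4)

The characteristic polynomial is
  det(x·I − A) = x^4 + 16*x^3 + 96*x^2 + 256*x + 256 = (x + 4)^4

Eigenvalues and multiplicities (the geometric multiplicity of λ is n − rank(A − λI), which equals the number of Jordan blocks for λ):
  λ = -4: algebraic multiplicity = 4, geometric multiplicity = 3

Determining the block sizes for each eigenvalue:
  λ = -4: 3 blocks summing to 4 forces exactly one block of size 2 and the rest size 1 → block sizes [2, 1, 1]

Assembling the blocks gives a Jordan form
J =
  [-4,  1,  0,  0]
  [ 0, -4,  0,  0]
  [ 0,  0, -4,  0]
  [ 0,  0,  0, -4]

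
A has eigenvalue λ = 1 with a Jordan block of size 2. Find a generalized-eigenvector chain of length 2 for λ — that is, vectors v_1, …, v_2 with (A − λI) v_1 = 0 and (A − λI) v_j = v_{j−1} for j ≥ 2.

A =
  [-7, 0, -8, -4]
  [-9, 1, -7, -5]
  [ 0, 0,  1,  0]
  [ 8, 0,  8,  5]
A Jordan chain for λ = 1 of length 2:
v_1 = (0, -2, 0, 0)ᵀ
v_2 = (1, 0, -1, 0)ᵀ

Let N = A − (1)·I. We want v_2 with N^2 v_2 = 0 but N^1 v_2 ≠ 0; then v_{j-1} := N · v_j for j = 2, …, 2.

Pick v_2 = (1, 0, -1, 0)ᵀ.
Then v_1 = N · v_2 = (0, -2, 0, 0)ᵀ.

Sanity check: (A − (1)·I) v_1 = (0, 0, 0, 0)ᵀ = 0. ✓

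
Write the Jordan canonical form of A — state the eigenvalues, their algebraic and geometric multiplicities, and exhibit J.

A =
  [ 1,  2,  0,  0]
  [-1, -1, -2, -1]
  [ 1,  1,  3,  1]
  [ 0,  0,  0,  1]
J_3(1) ⊕ J_1(1)

The characteristic polynomial is
  det(x·I − A) = x^4 - 4*x^3 + 6*x^2 - 4*x + 1 = (x - 1)^4

Eigenvalues and multiplicities (the geometric multiplicity of λ is n − rank(A − λI), which equals the number of Jordan blocks for λ):
  λ = 1: algebraic multiplicity = 4, geometric multiplicity = 2

Determining the block sizes for each eigenvalue:
  λ = 1: with am = 4 and gm = 2, the partition is not yet determined (e.g. several partitions of 4 into 2 parts exist). Let N = A − (1)·I. Computing rank(N^1) = 2, rank(N^2) = 1, rank(N^3) = 0; the number of blocks of size ≥ j is rank(N^{j−1}) − rank(N^j), giving [2, 1, 1]. So we have 1 block(s) of size 3, 1 block(s) of size 1 → block sizes [3, 1]

Assembling the blocks gives a Jordan form
J =
  [1, 1, 0, 0]
  [0, 1, 1, 0]
  [0, 0, 1, 0]
  [0, 0, 0, 1]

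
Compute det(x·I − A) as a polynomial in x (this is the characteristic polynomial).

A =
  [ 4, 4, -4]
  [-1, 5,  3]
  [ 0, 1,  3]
x^3 - 12*x^2 + 48*x - 64

Expanding det(x·I − A) (e.g. by cofactor expansion or by noting that A is similar to its Jordan form J, which has the same characteristic polynomial as A) gives
  χ_A(x) = x^3 - 12*x^2 + 48*x - 64
which factors as (x - 4)^3. The eigenvalues (with algebraic multiplicities) are λ = 4 with multiplicity 3.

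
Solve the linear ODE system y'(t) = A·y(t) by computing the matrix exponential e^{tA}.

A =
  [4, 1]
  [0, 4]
e^{tA} =
  [exp(4*t), t*exp(4*t)]
  [0, exp(4*t)]

Strategy: write A = P · J · P⁻¹ where J is a Jordan canonical form, so e^{tA} = P · e^{tJ} · P⁻¹, and e^{tJ} can be computed block-by-block.

A has Jordan form
J =
  [4, 1]
  [0, 4]
(up to reordering of blocks).

Per-block formulas:
  For a 2×2 Jordan block J_2(4): exp(t · J_2(4)) = e^(4t)·(I + t·N), where N is the 2×2 nilpotent shift.

After assembling e^{tJ} and conjugating by P, we get:

e^{tA} =
  [exp(4*t), t*exp(4*t)]
  [0, exp(4*t)]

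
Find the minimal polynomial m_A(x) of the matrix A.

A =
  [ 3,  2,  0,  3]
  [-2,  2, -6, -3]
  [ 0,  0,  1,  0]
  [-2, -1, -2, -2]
x^3 - 3*x^2 + 3*x - 1

The characteristic polynomial is χ_A(x) = (x - 1)^4, so the eigenvalues are known. The minimal polynomial is
  m_A(x) = Π_λ (x − λ)^{k_λ}
where k_λ is the size of the *largest* Jordan block for λ (equivalently, the smallest k with (A − λI)^k v = 0 for every generalised eigenvector v of λ).

  λ = 1: largest Jordan block has size 3, contributing (x − 1)^3

So m_A(x) = (x - 1)^3 = x^3 - 3*x^2 + 3*x - 1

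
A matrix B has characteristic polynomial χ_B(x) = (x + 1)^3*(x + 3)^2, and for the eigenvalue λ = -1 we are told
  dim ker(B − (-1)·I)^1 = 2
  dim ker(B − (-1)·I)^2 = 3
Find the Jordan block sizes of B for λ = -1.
Block sizes for λ = -1: [2, 1]

From the dimensions of kernels of powers, the number of Jordan blocks of size at least j is d_j − d_{j−1} where d_j = dim ker(N^j) (with d_0 = 0). Computing the differences gives [2, 1].
The number of blocks of size exactly k is (#blocks of size ≥ k) − (#blocks of size ≥ k + 1), so the partition is: 1 block(s) of size 1, 1 block(s) of size 2.
In nonincreasing order the block sizes are [2, 1].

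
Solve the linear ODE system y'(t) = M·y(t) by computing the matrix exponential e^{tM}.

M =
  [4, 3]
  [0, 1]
e^{tM} =
  [exp(4*t), exp(4*t) - exp(t)]
  [0, exp(t)]

Strategy: write M = P · J · P⁻¹ where J is a Jordan canonical form, so e^{tM} = P · e^{tJ} · P⁻¹, and e^{tJ} can be computed block-by-block.

M has Jordan form
J =
  [1, 0]
  [0, 4]
(up to reordering of blocks).

Per-block formulas:
  For a 1×1 block at λ = 4: exp(t · [4]) = [e^(4t)].
  For a 1×1 block at λ = 1: exp(t · [1]) = [e^(1t)].

After assembling e^{tJ} and conjugating by P, we get:

e^{tM} =
  [exp(4*t), exp(4*t) - exp(t)]
  [0, exp(t)]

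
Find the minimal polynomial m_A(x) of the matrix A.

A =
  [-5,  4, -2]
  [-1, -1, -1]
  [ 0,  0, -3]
x^2 + 6*x + 9

The characteristic polynomial is χ_A(x) = (x + 3)^3, so the eigenvalues are known. The minimal polynomial is
  m_A(x) = Π_λ (x − λ)^{k_λ}
where k_λ is the size of the *largest* Jordan block for λ (equivalently, the smallest k with (A − λI)^k v = 0 for every generalised eigenvector v of λ).

  λ = -3: largest Jordan block has size 2, contributing (x + 3)^2

So m_A(x) = (x + 3)^2 = x^2 + 6*x + 9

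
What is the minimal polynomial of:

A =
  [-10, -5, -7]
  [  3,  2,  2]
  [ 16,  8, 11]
x^3 - 3*x^2 + 3*x - 1

The characteristic polynomial is χ_A(x) = (x - 1)^3, so the eigenvalues are known. The minimal polynomial is
  m_A(x) = Π_λ (x − λ)^{k_λ}
where k_λ is the size of the *largest* Jordan block for λ (equivalently, the smallest k with (A − λI)^k v = 0 for every generalised eigenvector v of λ).

  λ = 1: largest Jordan block has size 3, contributing (x − 1)^3

So m_A(x) = (x - 1)^3 = x^3 - 3*x^2 + 3*x - 1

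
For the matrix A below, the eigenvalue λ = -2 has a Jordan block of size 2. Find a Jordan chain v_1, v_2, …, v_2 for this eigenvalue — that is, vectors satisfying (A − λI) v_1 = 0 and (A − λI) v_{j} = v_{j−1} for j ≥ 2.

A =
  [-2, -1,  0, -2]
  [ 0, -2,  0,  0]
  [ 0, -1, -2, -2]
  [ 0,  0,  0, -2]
A Jordan chain for λ = -2 of length 2:
v_1 = (-1, 0, -1, 0)ᵀ
v_2 = (0, 1, 0, 0)ᵀ

Let N = A − (-2)·I. We want v_2 with N^2 v_2 = 0 but N^1 v_2 ≠ 0; then v_{j-1} := N · v_j for j = 2, …, 2.

Pick v_2 = (0, 1, 0, 0)ᵀ.
Then v_1 = N · v_2 = (-1, 0, -1, 0)ᵀ.

Sanity check: (A − (-2)·I) v_1 = (0, 0, 0, 0)ᵀ = 0. ✓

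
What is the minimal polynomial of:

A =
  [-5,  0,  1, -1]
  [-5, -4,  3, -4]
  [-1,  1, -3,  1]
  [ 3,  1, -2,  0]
x^2 + 6*x + 9

The characteristic polynomial is χ_A(x) = (x + 3)^4, so the eigenvalues are known. The minimal polynomial is
  m_A(x) = Π_λ (x − λ)^{k_λ}
where k_λ is the size of the *largest* Jordan block for λ (equivalently, the smallest k with (A − λI)^k v = 0 for every generalised eigenvector v of λ).

  λ = -3: largest Jordan block has size 2, contributing (x + 3)^2

So m_A(x) = (x + 3)^2 = x^2 + 6*x + 9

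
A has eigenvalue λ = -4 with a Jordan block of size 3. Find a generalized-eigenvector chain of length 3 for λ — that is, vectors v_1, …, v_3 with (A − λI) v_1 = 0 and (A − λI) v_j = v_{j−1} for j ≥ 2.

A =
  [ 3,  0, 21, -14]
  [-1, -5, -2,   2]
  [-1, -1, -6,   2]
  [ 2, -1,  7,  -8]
A Jordan chain for λ = -4 of length 3:
v_1 = (-7, 1, 1, -2)ᵀ
v_2 = (0, -1, -1, -1)ᵀ
v_3 = (0, 1, 0, 0)ᵀ

Let N = A − (-4)·I. We want v_3 with N^3 v_3 = 0 but N^2 v_3 ≠ 0; then v_{j-1} := N · v_j for j = 3, …, 2.

Pick v_3 = (0, 1, 0, 0)ᵀ.
Then v_2 = N · v_3 = (0, -1, -1, -1)ᵀ.
Then v_1 = N · v_2 = (-7, 1, 1, -2)ᵀ.

Sanity check: (A − (-4)·I) v_1 = (0, 0, 0, 0)ᵀ = 0. ✓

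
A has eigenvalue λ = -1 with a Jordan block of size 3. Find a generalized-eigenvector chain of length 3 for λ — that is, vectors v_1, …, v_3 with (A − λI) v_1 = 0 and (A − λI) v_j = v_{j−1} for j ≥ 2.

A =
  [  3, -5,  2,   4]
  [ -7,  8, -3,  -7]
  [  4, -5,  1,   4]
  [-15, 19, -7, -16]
A Jordan chain for λ = -1 of length 3:
v_1 = (-1, 2, -1, 4)ᵀ
v_2 = (4, -7, 4, -15)ᵀ
v_3 = (1, 0, 0, 0)ᵀ

Let N = A − (-1)·I. We want v_3 with N^3 v_3 = 0 but N^2 v_3 ≠ 0; then v_{j-1} := N · v_j for j = 3, …, 2.

Pick v_3 = (1, 0, 0, 0)ᵀ.
Then v_2 = N · v_3 = (4, -7, 4, -15)ᵀ.
Then v_1 = N · v_2 = (-1, 2, -1, 4)ᵀ.

Sanity check: (A − (-1)·I) v_1 = (0, 0, 0, 0)ᵀ = 0. ✓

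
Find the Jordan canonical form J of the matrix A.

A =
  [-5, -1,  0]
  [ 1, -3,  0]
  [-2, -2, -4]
J_2(-4) ⊕ J_1(-4)

The characteristic polynomial is
  det(x·I − A) = x^3 + 12*x^2 + 48*x + 64 = (x + 4)^3

Eigenvalues and multiplicities (the geometric multiplicity of λ is n − rank(A − λI), which equals the number of Jordan blocks for λ):
  λ = -4: algebraic multiplicity = 3, geometric multiplicity = 2

Determining the block sizes for each eigenvalue:
  λ = -4: 2 blocks summing to 3 forces exactly one block of size 2 and the rest size 1 → block sizes [2, 1]

Assembling the blocks gives a Jordan form
J =
  [-4,  1,  0]
  [ 0, -4,  0]
  [ 0,  0, -4]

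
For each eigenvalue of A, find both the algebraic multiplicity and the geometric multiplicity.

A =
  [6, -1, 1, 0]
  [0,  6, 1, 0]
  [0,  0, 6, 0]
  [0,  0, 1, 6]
λ = 6: alg = 4, geom = 2

Step 1 — factor the characteristic polynomial to read off the algebraic multiplicities:
  χ_A(x) = (x - 6)^4

Step 2 — compute geometric multiplicities via the rank-nullity identity g(λ) = n − rank(A − λI):
  rank(A − (6)·I) = 2, so dim ker(A − (6)·I) = n − 2 = 2

Summary:
  λ = 6: algebraic multiplicity = 4, geometric multiplicity = 2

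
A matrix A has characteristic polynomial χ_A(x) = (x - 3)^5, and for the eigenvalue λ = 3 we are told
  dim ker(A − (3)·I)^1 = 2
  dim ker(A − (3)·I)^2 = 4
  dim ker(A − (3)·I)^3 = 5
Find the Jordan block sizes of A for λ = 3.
Block sizes for λ = 3: [3, 2]

From the dimensions of kernels of powers, the number of Jordan blocks of size at least j is d_j − d_{j−1} where d_j = dim ker(N^j) (with d_0 = 0). Computing the differences gives [2, 2, 1].
The number of blocks of size exactly k is (#blocks of size ≥ k) − (#blocks of size ≥ k + 1), so the partition is: 1 block(s) of size 2, 1 block(s) of size 3.
In nonincreasing order the block sizes are [3, 2].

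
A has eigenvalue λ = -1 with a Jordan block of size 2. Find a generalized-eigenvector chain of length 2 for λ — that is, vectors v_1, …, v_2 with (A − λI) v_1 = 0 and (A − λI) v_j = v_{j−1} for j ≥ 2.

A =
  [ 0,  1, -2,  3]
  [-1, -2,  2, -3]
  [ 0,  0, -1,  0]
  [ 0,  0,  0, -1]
A Jordan chain for λ = -1 of length 2:
v_1 = (1, -1, 0, 0)ᵀ
v_2 = (1, 0, 0, 0)ᵀ

Let N = A − (-1)·I. We want v_2 with N^2 v_2 = 0 but N^1 v_2 ≠ 0; then v_{j-1} := N · v_j for j = 2, …, 2.

Pick v_2 = (1, 0, 0, 0)ᵀ.
Then v_1 = N · v_2 = (1, -1, 0, 0)ᵀ.

Sanity check: (A − (-1)·I) v_1 = (0, 0, 0, 0)ᵀ = 0. ✓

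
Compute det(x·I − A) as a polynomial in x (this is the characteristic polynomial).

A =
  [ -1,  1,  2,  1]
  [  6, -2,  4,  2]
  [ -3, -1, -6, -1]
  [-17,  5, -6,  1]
x^4 + 8*x^3 + 16*x^2

Expanding det(x·I − A) (e.g. by cofactor expansion or by noting that A is similar to its Jordan form J, which has the same characteristic polynomial as A) gives
  χ_A(x) = x^4 + 8*x^3 + 16*x^2
which factors as x^2*(x + 4)^2. The eigenvalues (with algebraic multiplicities) are λ = -4 with multiplicity 2, λ = 0 with multiplicity 2.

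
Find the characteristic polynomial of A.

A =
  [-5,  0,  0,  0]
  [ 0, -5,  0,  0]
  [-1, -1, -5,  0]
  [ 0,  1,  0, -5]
x^4 + 20*x^3 + 150*x^2 + 500*x + 625

Expanding det(x·I − A) (e.g. by cofactor expansion or by noting that A is similar to its Jordan form J, which has the same characteristic polynomial as A) gives
  χ_A(x) = x^4 + 20*x^3 + 150*x^2 + 500*x + 625
which factors as (x + 5)^4. The eigenvalues (with algebraic multiplicities) are λ = -5 with multiplicity 4.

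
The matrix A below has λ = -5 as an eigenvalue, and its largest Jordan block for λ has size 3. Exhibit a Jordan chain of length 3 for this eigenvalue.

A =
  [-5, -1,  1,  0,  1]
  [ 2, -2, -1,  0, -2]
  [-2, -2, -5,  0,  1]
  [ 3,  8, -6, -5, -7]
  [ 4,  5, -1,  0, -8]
A Jordan chain for λ = -5 of length 3:
v_1 = (0, -1, 1, -2, -2)ᵀ
v_2 = (-1, 3, -2, 8, 5)ᵀ
v_3 = (0, 1, 0, 0, 0)ᵀ

Let N = A − (-5)·I. We want v_3 with N^3 v_3 = 0 but N^2 v_3 ≠ 0; then v_{j-1} := N · v_j for j = 3, …, 2.

Pick v_3 = (0, 1, 0, 0, 0)ᵀ.
Then v_2 = N · v_3 = (-1, 3, -2, 8, 5)ᵀ.
Then v_1 = N · v_2 = (0, -1, 1, -2, -2)ᵀ.

Sanity check: (A − (-5)·I) v_1 = (0, 0, 0, 0, 0)ᵀ = 0. ✓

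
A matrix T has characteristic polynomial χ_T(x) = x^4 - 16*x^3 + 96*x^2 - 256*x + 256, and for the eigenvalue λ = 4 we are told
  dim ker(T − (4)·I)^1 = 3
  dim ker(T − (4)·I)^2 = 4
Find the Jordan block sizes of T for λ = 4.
Block sizes for λ = 4: [2, 1, 1]

From the dimensions of kernels of powers, the number of Jordan blocks of size at least j is d_j − d_{j−1} where d_j = dim ker(N^j) (with d_0 = 0). Computing the differences gives [3, 1].
The number of blocks of size exactly k is (#blocks of size ≥ k) − (#blocks of size ≥ k + 1), so the partition is: 2 block(s) of size 1, 1 block(s) of size 2.
In nonincreasing order the block sizes are [2, 1, 1].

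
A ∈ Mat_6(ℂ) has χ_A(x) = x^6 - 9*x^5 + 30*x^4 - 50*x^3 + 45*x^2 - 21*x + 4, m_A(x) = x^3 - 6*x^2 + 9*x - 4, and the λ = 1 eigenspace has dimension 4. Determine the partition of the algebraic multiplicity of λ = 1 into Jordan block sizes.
Block sizes for λ = 1: [2, 1, 1, 1]

Step 1 — from the characteristic polynomial, algebraic multiplicity of λ = 1 is 5. From dim ker(A − (1)·I) = 4, there are exactly 4 Jordan blocks for λ = 1.
Step 2 — from the minimal polynomial, the factor (x − 1)^2 tells us the largest block for λ = 1 has size 2.
Step 3 — with total size 5, 4 blocks, and largest block 2, the block sizes (in nonincreasing order) are [2, 1, 1, 1].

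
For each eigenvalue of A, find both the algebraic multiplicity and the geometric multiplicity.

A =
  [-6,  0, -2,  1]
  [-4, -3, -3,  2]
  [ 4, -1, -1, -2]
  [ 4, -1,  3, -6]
λ = -4: alg = 4, geom = 2

Step 1 — factor the characteristic polynomial to read off the algebraic multiplicities:
  χ_A(x) = (x + 4)^4

Step 2 — compute geometric multiplicities via the rank-nullity identity g(λ) = n − rank(A − λI):
  rank(A − (-4)·I) = 2, so dim ker(A − (-4)·I) = n − 2 = 2

Summary:
  λ = -4: algebraic multiplicity = 4, geometric multiplicity = 2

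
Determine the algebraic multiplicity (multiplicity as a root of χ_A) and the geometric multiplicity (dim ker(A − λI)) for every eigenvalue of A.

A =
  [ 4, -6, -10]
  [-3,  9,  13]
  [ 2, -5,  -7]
λ = 2: alg = 3, geom = 1

Step 1 — factor the characteristic polynomial to read off the algebraic multiplicities:
  χ_A(x) = (x - 2)^3

Step 2 — compute geometric multiplicities via the rank-nullity identity g(λ) = n − rank(A − λI):
  rank(A − (2)·I) = 2, so dim ker(A − (2)·I) = n − 2 = 1

Summary:
  λ = 2: algebraic multiplicity = 3, geometric multiplicity = 1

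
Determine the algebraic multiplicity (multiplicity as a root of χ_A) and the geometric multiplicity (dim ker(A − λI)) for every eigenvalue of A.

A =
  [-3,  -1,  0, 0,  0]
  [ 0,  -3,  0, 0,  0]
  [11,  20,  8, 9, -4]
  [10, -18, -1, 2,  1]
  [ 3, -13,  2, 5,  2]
λ = -3: alg = 2, geom = 1; λ = 4: alg = 3, geom = 1

Step 1 — factor the characteristic polynomial to read off the algebraic multiplicities:
  χ_A(x) = (x - 4)^3*(x + 3)^2

Step 2 — compute geometric multiplicities via the rank-nullity identity g(λ) = n − rank(A − λI):
  rank(A − (-3)·I) = 4, so dim ker(A − (-3)·I) = n − 4 = 1
  rank(A − (4)·I) = 4, so dim ker(A − (4)·I) = n − 4 = 1

Summary:
  λ = -3: algebraic multiplicity = 2, geometric multiplicity = 1
  λ = 4: algebraic multiplicity = 3, geometric multiplicity = 1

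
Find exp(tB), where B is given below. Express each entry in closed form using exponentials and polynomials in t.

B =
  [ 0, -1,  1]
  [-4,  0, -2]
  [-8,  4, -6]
e^{tB} =
  [2*t*exp(-2*t) + exp(-2*t), -t*exp(-2*t), t*exp(-2*t)]
  [-4*t*exp(-2*t), 2*t*exp(-2*t) + exp(-2*t), -2*t*exp(-2*t)]
  [-8*t*exp(-2*t), 4*t*exp(-2*t), -4*t*exp(-2*t) + exp(-2*t)]

Strategy: write B = P · J · P⁻¹ where J is a Jordan canonical form, so e^{tB} = P · e^{tJ} · P⁻¹, and e^{tJ} can be computed block-by-block.

B has Jordan form
J =
  [-2,  1,  0]
  [ 0, -2,  0]
  [ 0,  0, -2]
(up to reordering of blocks).

Per-block formulas:
  For a 2×2 Jordan block J_2(-2): exp(t · J_2(-2)) = e^(-2t)·(I + t·N), where N is the 2×2 nilpotent shift.
  For a 1×1 block at λ = -2: exp(t · [-2]) = [e^(-2t)].

After assembling e^{tJ} and conjugating by P, we get:

e^{tB} =
  [2*t*exp(-2*t) + exp(-2*t), -t*exp(-2*t), t*exp(-2*t)]
  [-4*t*exp(-2*t), 2*t*exp(-2*t) + exp(-2*t), -2*t*exp(-2*t)]
  [-8*t*exp(-2*t), 4*t*exp(-2*t), -4*t*exp(-2*t) + exp(-2*t)]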